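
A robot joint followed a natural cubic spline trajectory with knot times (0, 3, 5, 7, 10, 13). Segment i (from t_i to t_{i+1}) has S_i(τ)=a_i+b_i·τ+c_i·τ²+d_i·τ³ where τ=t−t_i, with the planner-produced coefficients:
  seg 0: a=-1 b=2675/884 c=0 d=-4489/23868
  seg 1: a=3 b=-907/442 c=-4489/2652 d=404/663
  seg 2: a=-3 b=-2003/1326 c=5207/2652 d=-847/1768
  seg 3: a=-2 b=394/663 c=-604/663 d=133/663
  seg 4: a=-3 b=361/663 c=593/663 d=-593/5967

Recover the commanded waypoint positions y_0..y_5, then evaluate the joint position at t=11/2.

y_0 = S_0(0) = a_0 = -1
y_1 = S_1(0) = a_1 = 3
y_2 = S_2(0) = a_2 = -3
y_3 = S_3(0) = a_3 = -2
y_4 = S_4(0) = a_4 = -3
y_5 = S_4(3) = 4
t_q=11/2 is in segment 2 (τ=1/2); S_2(τ)=-47019/14144

y_0=-1 y_1=3 y_2=-3 y_3=-2 y_4=-3 y_5=4
S(11/2) = -47019/14144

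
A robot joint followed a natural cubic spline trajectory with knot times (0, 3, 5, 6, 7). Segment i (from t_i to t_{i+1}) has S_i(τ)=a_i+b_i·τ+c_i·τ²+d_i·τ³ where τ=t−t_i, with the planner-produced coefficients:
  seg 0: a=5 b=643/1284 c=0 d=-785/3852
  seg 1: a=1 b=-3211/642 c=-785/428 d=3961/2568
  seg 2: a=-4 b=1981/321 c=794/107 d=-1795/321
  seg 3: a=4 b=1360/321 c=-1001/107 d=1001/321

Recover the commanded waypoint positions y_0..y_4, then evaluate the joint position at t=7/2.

y_0 = S_0(0) = a_0 = 5
y_1 = S_1(0) = a_1 = 1
y_2 = S_2(0) = a_2 = -4
y_3 = S_3(0) = a_3 = 4
y_4 = S_3(1) = 2
t_q=7/2 is in segment 1 (τ=1/2); S_1(τ)=-12097/6848

y_0=5 y_1=1 y_2=-4 y_3=4 y_4=2
S(7/2) = -12097/6848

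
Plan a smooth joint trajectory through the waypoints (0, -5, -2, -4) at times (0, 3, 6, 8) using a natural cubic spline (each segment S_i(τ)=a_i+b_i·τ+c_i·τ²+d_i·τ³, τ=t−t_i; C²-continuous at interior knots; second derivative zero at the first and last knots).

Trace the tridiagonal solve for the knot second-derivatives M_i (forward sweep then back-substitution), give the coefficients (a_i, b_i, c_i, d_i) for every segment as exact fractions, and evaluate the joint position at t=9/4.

  seg 0: a=0 b=-283/111 c=0 d=98/999
  seg 1: a=-5 b=11/111 c=98/111 d=-194/999
  seg 2: a=-2 b=17/111 c=-32/37 d=16/111
S(9/4) = -5469/1184

Δ: Δ0=-5/3, Δ1=1, Δ2=-1
row 1: diag=12, rhs=16; c'=1/4, d'=4/3
row 2: denom=10−3·1/4=37/4; d'=(-12−3·4/3)/(37/4)=-64/37
back: M2=-64/37
back: M1=4/3−1/4·-64/37=196/111
M: M0=0, M1=196/111, M2=-64/37, M3=0
seg 0: a=0, c=M0/2=0, d=(M1−M0)/(6·3)=98/999, b=Δ0−h0·(2M0+M1)/6=-283/111
seg 1: a=-5, c=M1/2=98/111, d=(M2−M1)/(6·3)=-194/999, b=Δ1−h1·(2M1+M2)/6=11/111
seg 2: a=-2, c=M2/2=-32/37, d=(M3−M2)/(6·2)=16/111, b=Δ2−h2·(2M2+M3)/6=17/111
t_q=9/4 → seg 0, τ=9/4; S=0+-283/111·τ+0·τ²+98/999·τ³=-5469/1184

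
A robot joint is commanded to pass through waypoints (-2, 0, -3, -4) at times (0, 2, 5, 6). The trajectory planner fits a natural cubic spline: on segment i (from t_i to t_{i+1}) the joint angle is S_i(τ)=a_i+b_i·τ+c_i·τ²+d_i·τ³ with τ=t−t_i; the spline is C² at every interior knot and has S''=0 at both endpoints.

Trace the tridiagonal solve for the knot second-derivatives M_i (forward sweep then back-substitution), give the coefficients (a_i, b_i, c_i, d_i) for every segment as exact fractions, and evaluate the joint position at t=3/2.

Δ: Δ0=1, Δ1=-1, Δ2=-1
row 1: diag=10, rhs=-12; c'=3/10, d'=-6/5
row 2: denom=8−3·3/10=71/10; d'=(0−3·-6/5)/(71/10)=36/71
back: M2=36/71
back: M1=-6/5−3/10·36/71=-96/71
M: M0=0, M1=-96/71, M2=36/71, M3=0
seg 0: a=-2, c=M0/2=0, d=(M1−M0)/(6·2)=-8/71, b=Δ0−h0·(2M0+M1)/6=103/71
seg 1: a=0, c=M1/2=-48/71, d=(M2−M1)/(6·3)=22/213, b=Δ1−h1·(2M1+M2)/6=7/71
seg 2: a=-3, c=M2/2=18/71, d=(M3−M2)/(6·1)=-6/71, b=Δ2−h2·(2M2+M3)/6=-83/71
t_q=3/2 → seg 0, τ=3/2; S=-2+103/71·τ+0·τ²+-8/71·τ³=-29/142

  seg 0: a=-2 b=103/71 c=0 d=-8/71
  seg 1: a=0 b=7/71 c=-48/71 d=22/213
  seg 2: a=-3 b=-83/71 c=18/71 d=-6/71
S(3/2) = -29/142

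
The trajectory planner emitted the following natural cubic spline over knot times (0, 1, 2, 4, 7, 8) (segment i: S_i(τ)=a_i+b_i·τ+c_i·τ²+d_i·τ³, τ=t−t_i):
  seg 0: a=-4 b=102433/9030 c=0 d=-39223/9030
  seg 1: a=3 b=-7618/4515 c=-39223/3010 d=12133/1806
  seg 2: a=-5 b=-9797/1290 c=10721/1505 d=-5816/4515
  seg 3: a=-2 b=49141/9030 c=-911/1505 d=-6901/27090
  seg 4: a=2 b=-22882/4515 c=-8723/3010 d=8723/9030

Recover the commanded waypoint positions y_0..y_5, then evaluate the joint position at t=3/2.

y_0 = S_0(0) = a_0 = -4
y_1 = S_1(0) = a_1 = 3
y_2 = S_2(0) = a_2 = -5
y_3 = S_3(0) = a_3 = -2
y_4 = S_4(0) = a_4 = 2
y_5 = S_4(1) = -5
t_q=3/2 is in segment 1 (τ=1/2); S_1(τ)=-6299/24080

y_0=-4 y_1=3 y_2=-5 y_3=-2 y_4=2 y_5=-5
S(3/2) = -6299/24080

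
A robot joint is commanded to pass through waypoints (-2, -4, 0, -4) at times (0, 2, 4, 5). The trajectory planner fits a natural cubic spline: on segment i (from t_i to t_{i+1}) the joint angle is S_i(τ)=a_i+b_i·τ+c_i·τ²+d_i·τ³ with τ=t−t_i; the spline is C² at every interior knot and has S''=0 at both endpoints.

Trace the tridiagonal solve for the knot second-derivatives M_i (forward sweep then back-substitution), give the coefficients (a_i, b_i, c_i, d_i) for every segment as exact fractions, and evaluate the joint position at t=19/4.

  seg 0: a=-2 b=-26/11 c=0 d=15/44
  seg 1: a=-4 b=19/11 c=45/22 d=-21/22
  seg 2: a=0 b=-17/11 c=-81/22 d=27/22
S(19/4) = -3819/1408

Δ: Δ0=-1, Δ1=2, Δ2=-4
row 1: diag=8, rhs=18; c'=1/4, d'=9/4
row 2: denom=6−2·1/4=11/2; d'=(-36−2·9/4)/(11/2)=-81/11
back: M2=-81/11
back: M1=9/4−1/4·-81/11=45/11
M: M0=0, M1=45/11, M2=-81/11, M3=0
seg 0: a=-2, c=M0/2=0, d=(M1−M0)/(6·2)=15/44, b=Δ0−h0·(2M0+M1)/6=-26/11
seg 1: a=-4, c=M1/2=45/22, d=(M2−M1)/(6·2)=-21/22, b=Δ1−h1·(2M1+M2)/6=19/11
seg 2: a=0, c=M2/2=-81/22, d=(M3−M2)/(6·1)=27/22, b=Δ2−h2·(2M2+M3)/6=-17/11
t_q=19/4 → seg 2, τ=3/4; S=0+-17/11·τ+-81/22·τ²+27/22·τ³=-3819/1408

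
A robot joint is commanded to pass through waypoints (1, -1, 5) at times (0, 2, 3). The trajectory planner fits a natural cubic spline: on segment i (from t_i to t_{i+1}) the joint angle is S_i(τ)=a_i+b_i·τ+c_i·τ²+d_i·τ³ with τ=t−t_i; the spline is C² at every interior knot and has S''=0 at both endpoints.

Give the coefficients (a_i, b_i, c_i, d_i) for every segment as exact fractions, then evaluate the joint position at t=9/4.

Δ: Δ0=-1, Δ1=6
row 1: diag=6, rhs=42; c'=1/6, d'=7
back: M1=7
M: M0=0, M1=7, M2=0
seg 0: a=1, c=M0/2=0, d=(M1−M0)/(6·2)=7/12, b=Δ0−h0·(2M0+M1)/6=-10/3
seg 1: a=-1, c=M1/2=7/2, d=(M2−M1)/(6·1)=-7/6, b=Δ1−h1·(2M1+M2)/6=11/3
t_q=9/4 → seg 1, τ=1/4; S=-1+11/3·τ+7/2·τ²+-7/6·τ³=15/128

  seg 0: a=1 b=-10/3 c=0 d=7/12
  seg 1: a=-1 b=11/3 c=7/2 d=-7/6
S(9/4) = 15/128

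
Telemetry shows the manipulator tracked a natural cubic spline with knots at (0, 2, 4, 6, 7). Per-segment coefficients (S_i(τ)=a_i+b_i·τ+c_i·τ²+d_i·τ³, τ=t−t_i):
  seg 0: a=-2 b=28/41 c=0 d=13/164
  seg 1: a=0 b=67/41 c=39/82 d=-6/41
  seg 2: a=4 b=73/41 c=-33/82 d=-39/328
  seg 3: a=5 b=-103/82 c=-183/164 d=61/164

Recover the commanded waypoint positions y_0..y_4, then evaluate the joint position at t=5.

y_0=-2 y_1=0 y_2=4 y_3=5 y_4=3
S(5) = 1725/328

y_0 = S_0(0) = a_0 = -2
y_1 = S_1(0) = a_1 = 0
y_2 = S_2(0) = a_2 = 4
y_3 = S_3(0) = a_3 = 5
y_4 = S_3(1) = 3
t_q=5 is in segment 2 (τ=1); S_2(τ)=1725/328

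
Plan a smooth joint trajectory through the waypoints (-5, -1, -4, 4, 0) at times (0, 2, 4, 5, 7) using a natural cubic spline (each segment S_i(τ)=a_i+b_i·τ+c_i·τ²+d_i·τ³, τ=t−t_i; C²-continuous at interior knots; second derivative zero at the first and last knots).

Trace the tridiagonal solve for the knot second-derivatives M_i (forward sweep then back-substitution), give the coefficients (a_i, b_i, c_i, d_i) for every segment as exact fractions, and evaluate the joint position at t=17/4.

Δ: Δ0=2, Δ1=-3/2, Δ2=8, Δ3=-2
row 1: diag=8, rhs=-21; c'=1/4, d'=-21/8
row 2: denom=6−2·1/4=11/2; d'=(57−2·-21/8)/(11/2)=249/22
row 3: denom=6−1·2/11=64/11; d'=(-60−1·249/22)/(64/11)=-1569/128
back: M3=-1569/128
back: M2=249/22−2/11·-1569/128=867/64
back: M1=-21/8−1/4·867/64=-1539/256
M: M0=0, M1=-1539/256, M2=867/64, M3=-1569/128, M4=0
seg 0: a=-5, c=M0/2=0, d=(M1−M0)/(6·2)=-513/1024, b=Δ0−h0·(2M0+M1)/6=1025/256
seg 1: a=-1, c=M1/2=-1539/512, d=(M2−M1)/(6·2)=1669/1024, b=Δ1−h1·(2M1+M2)/6=-257/128
seg 2: a=-4, c=M2/2=867/128, d=(M3−M2)/(6·1)=-1101/256, b=Δ2−h2·(2M2+M3)/6=1415/256
seg 3: a=4, c=M3/2=-1569/256, d=(M4−M3)/(6·2)=523/512, b=Δ3−h3·(2M3+M4)/6=395/64
t_q=17/4 → seg 2, τ=1/4; S=-4+1415/256·τ+867/128·τ²+-1101/256·τ³=-37061/16384

  seg 0: a=-5 b=1025/256 c=0 d=-513/1024
  seg 1: a=-1 b=-257/128 c=-1539/512 d=1669/1024
  seg 2: a=-4 b=1415/256 c=867/128 d=-1101/256
  seg 3: a=4 b=395/64 c=-1569/256 d=523/512
S(17/4) = -37061/16384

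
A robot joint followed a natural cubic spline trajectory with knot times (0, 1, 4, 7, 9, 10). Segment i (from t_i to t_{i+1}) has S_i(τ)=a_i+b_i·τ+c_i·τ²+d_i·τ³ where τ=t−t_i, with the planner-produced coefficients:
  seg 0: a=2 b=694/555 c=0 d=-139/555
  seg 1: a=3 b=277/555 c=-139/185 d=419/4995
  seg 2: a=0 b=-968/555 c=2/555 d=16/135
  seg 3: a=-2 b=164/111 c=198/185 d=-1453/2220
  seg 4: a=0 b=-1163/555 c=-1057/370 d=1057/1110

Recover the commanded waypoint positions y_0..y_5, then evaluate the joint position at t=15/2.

y_0 = S_0(0) = a_0 = 2
y_1 = S_1(0) = a_1 = 3
y_2 = S_2(0) = a_2 = 0
y_3 = S_3(0) = a_3 = -2
y_4 = S_4(0) = a_4 = 0
y_5 = S_4(1) = -4
t_q=15/2 is in segment 3 (τ=1/2); S_3(τ)=-6367/5920

y_0=2 y_1=3 y_2=0 y_3=-2 y_4=0 y_5=-4
S(15/2) = -6367/5920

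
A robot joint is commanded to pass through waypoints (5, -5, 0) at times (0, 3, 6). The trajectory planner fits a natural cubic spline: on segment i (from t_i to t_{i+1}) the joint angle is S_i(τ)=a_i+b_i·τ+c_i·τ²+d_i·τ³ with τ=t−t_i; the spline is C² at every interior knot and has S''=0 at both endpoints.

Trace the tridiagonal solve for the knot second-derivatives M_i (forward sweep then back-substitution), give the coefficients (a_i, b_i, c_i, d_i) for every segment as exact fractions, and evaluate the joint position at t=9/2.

  seg 0: a=5 b=-55/12 c=0 d=5/36
  seg 1: a=-5 b=-5/6 c=5/4 d=-5/36
S(9/2) = -125/32

Δ: Δ0=-10/3, Δ1=5/3
row 1: diag=12, rhs=30; c'=1/4, d'=5/2
back: M1=5/2
M: M0=0, M1=5/2, M2=0
seg 0: a=5, c=M0/2=0, d=(M1−M0)/(6·3)=5/36, b=Δ0−h0·(2M0+M1)/6=-55/12
seg 1: a=-5, c=M1/2=5/4, d=(M2−M1)/(6·3)=-5/36, b=Δ1−h1·(2M1+M2)/6=-5/6
t_q=9/2 → seg 1, τ=3/2; S=-5+-5/6·τ+5/4·τ²+-5/36·τ³=-125/32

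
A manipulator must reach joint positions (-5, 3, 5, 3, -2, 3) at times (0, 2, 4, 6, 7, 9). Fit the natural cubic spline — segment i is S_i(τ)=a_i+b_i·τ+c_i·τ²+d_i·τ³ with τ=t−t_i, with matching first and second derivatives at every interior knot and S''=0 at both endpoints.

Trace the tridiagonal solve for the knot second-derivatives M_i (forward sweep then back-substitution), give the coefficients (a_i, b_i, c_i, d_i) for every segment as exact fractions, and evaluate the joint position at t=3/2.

Δ: Δ0=4, Δ1=1, Δ2=-1, Δ3=-5, Δ4=5/2
row 1: diag=8, rhs=-18; c'=1/4, d'=-9/4
row 2: denom=8−2·1/4=15/2; d'=(-12−2·-9/4)/(15/2)=-1
row 3: denom=6−2·4/15=82/15; d'=(-24−2·-1)/(82/15)=-165/41
row 4: denom=6−1·15/82=477/82; d'=(45−1·-165/41)/(477/82)=1340/159
back: M4=1340/159
back: M3=-165/41−15/82·1340/159=-295/53
back: M2=-1−4/15·-295/53=77/159
back: M1=-9/4−1/4·77/159=-377/159
M: M0=0, M1=-377/159, M2=77/159, M3=-295/53, M4=1340/159, M5=0
seg 0: a=-5, c=M0/2=0, d=(M1−M0)/(6·2)=-377/1908, b=Δ0−h0·(2M0+M1)/6=2285/477
seg 1: a=3, c=M1/2=-377/318, d=(M2−M1)/(6·2)=227/954, b=Δ1−h1·(2M1+M2)/6=1154/477
seg 2: a=5, c=M2/2=77/318, d=(M3−M2)/(6·2)=-481/954, b=Δ2−h2·(2M2+M3)/6=254/477
seg 3: a=3, c=M3/2=-295/106, d=(M4−M3)/(6·1)=2225/954, b=Δ3−h3·(2M3+M4)/6=-2170/477
seg 4: a=-2, c=M4/2=670/159, d=(M5−M4)/(6·2)=-335/477, b=Δ4−h4·(2M4+M5)/6=-2975/954
t_q=3/2 → seg 0, τ=3/2; S=-5+2285/477·τ+0·τ²+-377/1908·τ³=7727/5088

  seg 0: a=-5 b=2285/477 c=0 d=-377/1908
  seg 1: a=3 b=1154/477 c=-377/318 d=227/954
  seg 2: a=5 b=254/477 c=77/318 d=-481/954
  seg 3: a=3 b=-2170/477 c=-295/106 d=2225/954
  seg 4: a=-2 b=-2975/954 c=670/159 d=-335/477
S(3/2) = 7727/5088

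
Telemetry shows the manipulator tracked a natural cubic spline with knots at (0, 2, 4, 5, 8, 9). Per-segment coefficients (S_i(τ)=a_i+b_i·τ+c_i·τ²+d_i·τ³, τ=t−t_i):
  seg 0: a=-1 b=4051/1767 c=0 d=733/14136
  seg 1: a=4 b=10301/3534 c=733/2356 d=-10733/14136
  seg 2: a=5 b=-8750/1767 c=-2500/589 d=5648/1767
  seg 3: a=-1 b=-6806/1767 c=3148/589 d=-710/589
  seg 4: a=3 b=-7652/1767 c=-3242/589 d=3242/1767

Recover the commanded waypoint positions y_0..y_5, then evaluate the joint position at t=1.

y_0=-1 y_1=4 y_2=5 y_3=-1 y_4=3 y_5=-5
S(1) = 6335/4712

y_0 = S_0(0) = a_0 = -1
y_1 = S_1(0) = a_1 = 4
y_2 = S_2(0) = a_2 = 5
y_3 = S_3(0) = a_3 = -1
y_4 = S_4(0) = a_4 = 3
y_5 = S_4(1) = -5
t_q=1 is in segment 0 (τ=1); S_0(τ)=6335/4712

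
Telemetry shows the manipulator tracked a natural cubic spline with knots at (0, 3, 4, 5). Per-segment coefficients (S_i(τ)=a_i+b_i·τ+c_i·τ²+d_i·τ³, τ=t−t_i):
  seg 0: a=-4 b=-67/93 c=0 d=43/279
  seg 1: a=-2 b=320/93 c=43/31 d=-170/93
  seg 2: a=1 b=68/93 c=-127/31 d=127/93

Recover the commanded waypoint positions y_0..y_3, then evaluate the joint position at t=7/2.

y_0 = S_0(0) = a_0 = -4
y_1 = S_1(0) = a_1 = -2
y_2 = S_2(0) = a_2 = 1
y_3 = S_2(1) = -1
t_q=7/2 is in segment 1 (τ=1/2); S_1(τ)=-5/31

y_0=-4 y_1=-2 y_2=1 y_3=-1
S(7/2) = -5/31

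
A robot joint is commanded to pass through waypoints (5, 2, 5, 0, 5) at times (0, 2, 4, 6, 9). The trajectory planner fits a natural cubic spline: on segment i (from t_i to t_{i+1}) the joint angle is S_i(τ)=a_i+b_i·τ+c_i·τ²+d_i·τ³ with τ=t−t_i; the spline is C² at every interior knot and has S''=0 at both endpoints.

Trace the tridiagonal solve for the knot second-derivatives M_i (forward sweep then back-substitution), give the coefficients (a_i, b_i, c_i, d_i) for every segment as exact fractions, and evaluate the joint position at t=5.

  seg 0: a=5 b=-563/213 c=0 d=487/1704
  seg 1: a=2 b=335/426 c=487/284 d=-1157/1704
  seg 2: a=5 b=-107/213 c=-335/142 d=1159/1704
  seg 3: a=0 b=-757/426 c=489/284 d=-163/852
S(5) = 1601/568

Δ: Δ0=-3/2, Δ1=3/2, Δ2=-5/2, Δ3=5/3
row 1: diag=8, rhs=18; c'=1/4, d'=9/4
row 2: denom=8−2·1/4=15/2; d'=(-24−2·9/4)/(15/2)=-19/5
row 3: denom=10−2·4/15=142/15; d'=(25−2·-19/5)/(142/15)=489/142
back: M3=489/142
back: M2=-19/5−4/15·489/142=-335/71
back: M1=9/4−1/4·-335/71=487/142
M: M0=0, M1=487/142, M2=-335/71, M3=489/142, M4=0
seg 0: a=5, c=M0/2=0, d=(M1−M0)/(6·2)=487/1704, b=Δ0−h0·(2M0+M1)/6=-563/213
seg 1: a=2, c=M1/2=487/284, d=(M2−M1)/(6·2)=-1157/1704, b=Δ1−h1·(2M1+M2)/6=335/426
seg 2: a=5, c=M2/2=-335/142, d=(M3−M2)/(6·2)=1159/1704, b=Δ2−h2·(2M2+M3)/6=-107/213
seg 3: a=0, c=M3/2=489/284, d=(M4−M3)/(6·3)=-163/852, b=Δ3−h3·(2M3+M4)/6=-757/426
t_q=5 → seg 2, τ=1; S=5+-107/213·τ+-335/142·τ²+1159/1704·τ³=1601/568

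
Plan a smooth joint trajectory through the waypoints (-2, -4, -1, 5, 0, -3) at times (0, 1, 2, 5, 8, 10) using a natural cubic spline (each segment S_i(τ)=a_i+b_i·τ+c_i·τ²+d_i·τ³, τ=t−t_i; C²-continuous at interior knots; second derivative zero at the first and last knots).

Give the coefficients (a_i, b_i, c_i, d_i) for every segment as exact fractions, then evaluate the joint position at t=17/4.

Δ: Δ0=-2, Δ1=3, Δ2=2, Δ3=-5/3, Δ4=-3/2
row 1: diag=4, rhs=30; c'=1/4, d'=15/2
row 2: denom=8−1·1/4=31/4; d'=(-6−1·15/2)/(31/4)=-54/31
row 3: denom=12−3·12/31=336/31; d'=(-22−3·-54/31)/(336/31)=-65/42
row 4: denom=10−3·31/112=1027/112; d'=(1−3·-65/42)/(1027/112)=8/13
back: M4=8/13
back: M3=-65/42−31/112·8/13=-67/39
back: M2=-54/31−12/31·-67/39=-14/13
back: M1=15/2−1/4·-14/13=101/13
M: M0=0, M1=101/13, M2=-14/13, M3=-67/39, M4=8/13, M5=0
seg 0: a=-2, c=M0/2=0, d=(M1−M0)/(6·1)=101/78, b=Δ0−h0·(2M0+M1)/6=-257/78
seg 1: a=-4, c=M1/2=101/26, d=(M2−M1)/(6·1)=-115/78, b=Δ1−h1·(2M1+M2)/6=23/39
seg 2: a=-1, c=M2/2=-7/13, d=(M3−M2)/(6·3)=-25/702, b=Δ2−h2·(2M2+M3)/6=307/78
seg 3: a=5, c=M3/2=-67/78, d=(M4−M3)/(6·3)=7/54, b=Δ3−h3·(2M3+M4)/6=-10/39
seg 4: a=0, c=M4/2=4/13, d=(M5−M4)/(6·2)=-2/39, b=Δ4−h4·(2M4+M5)/6=-149/78
t_q=17/4 → seg 2, τ=9/4; S=-1+307/78·τ+-7/13·τ²+-25/702·τ³=7861/1664

  seg 0: a=-2 b=-257/78 c=0 d=101/78
  seg 1: a=-4 b=23/39 c=101/26 d=-115/78
  seg 2: a=-1 b=307/78 c=-7/13 d=-25/702
  seg 3: a=5 b=-10/39 c=-67/78 d=7/54
  seg 4: a=0 b=-149/78 c=4/13 d=-2/39
S(17/4) = 7861/1664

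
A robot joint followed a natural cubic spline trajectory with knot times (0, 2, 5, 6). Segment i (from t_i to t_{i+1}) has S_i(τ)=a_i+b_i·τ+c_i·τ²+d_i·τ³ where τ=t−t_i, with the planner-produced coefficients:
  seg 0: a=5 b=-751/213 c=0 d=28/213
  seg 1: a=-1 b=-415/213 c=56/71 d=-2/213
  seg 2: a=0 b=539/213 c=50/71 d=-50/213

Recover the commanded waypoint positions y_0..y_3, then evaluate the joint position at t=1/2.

y_0 = S_0(0) = a_0 = 5
y_1 = S_1(0) = a_1 = -1
y_2 = S_2(0) = a_2 = 0
y_3 = S_2(1) = 3
t_q=1/2 is in segment 0 (τ=1/2); S_0(τ)=231/71

y_0=5 y_1=-1 y_2=0 y_3=3
S(1/2) = 231/71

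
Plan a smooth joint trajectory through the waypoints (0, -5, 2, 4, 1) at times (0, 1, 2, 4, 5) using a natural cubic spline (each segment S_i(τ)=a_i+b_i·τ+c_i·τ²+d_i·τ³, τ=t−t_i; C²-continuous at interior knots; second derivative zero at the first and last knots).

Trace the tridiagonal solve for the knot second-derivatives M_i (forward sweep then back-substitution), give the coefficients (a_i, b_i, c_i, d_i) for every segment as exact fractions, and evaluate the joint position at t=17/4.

Δ: Δ0=-5, Δ1=7, Δ2=1, Δ3=-3
row 1: diag=4, rhs=72; c'=1/4, d'=18
row 2: denom=6−1·1/4=23/4; d'=(-36−1·18)/(23/4)=-216/23
row 3: denom=6−2·8/23=122/23; d'=(-24−2·-216/23)/(122/23)=-60/61
back: M3=-60/61
back: M2=-216/23−8/23·-60/61=-552/61
back: M1=18−1/4·-552/61=1236/61
M: M0=0, M1=1236/61, M2=-552/61, M3=-60/61, M4=0
seg 0: a=0, c=M0/2=0, d=(M1−M0)/(6·1)=206/61, b=Δ0−h0·(2M0+M1)/6=-511/61
seg 1: a=-5, c=M1/2=618/61, d=(M2−M1)/(6·1)=-298/61, b=Δ1−h1·(2M1+M2)/6=107/61
seg 2: a=2, c=M2/2=-276/61, d=(M3−M2)/(6·2)=41/61, b=Δ2−h2·(2M2+M3)/6=449/61
seg 3: a=4, c=M3/2=-30/61, d=(M4−M3)/(6·1)=10/61, b=Δ3−h3·(2M3+M4)/6=-163/61
t_q=17/4 → seg 3, τ=1/4; S=4+-163/61·τ+-30/61·τ²+10/61·τ³=6449/1952

  seg 0: a=0 b=-511/61 c=0 d=206/61
  seg 1: a=-5 b=107/61 c=618/61 d=-298/61
  seg 2: a=2 b=449/61 c=-276/61 d=41/61
  seg 3: a=4 b=-163/61 c=-30/61 d=10/61
S(17/4) = 6449/1952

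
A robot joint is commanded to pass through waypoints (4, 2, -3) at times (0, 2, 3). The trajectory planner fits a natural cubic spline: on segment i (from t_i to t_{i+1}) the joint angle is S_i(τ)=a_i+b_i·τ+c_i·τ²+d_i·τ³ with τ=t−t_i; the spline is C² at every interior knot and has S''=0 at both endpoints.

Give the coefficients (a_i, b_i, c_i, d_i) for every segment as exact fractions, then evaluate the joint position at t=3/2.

Δ: Δ0=-1, Δ1=-5
row 1: diag=6, rhs=-24; c'=1/6, d'=-4
back: M1=-4
M: M0=0, M1=-4, M2=0
seg 0: a=4, c=M0/2=0, d=(M1−M0)/(6·2)=-1/3, b=Δ0−h0·(2M0+M1)/6=1/3
seg 1: a=2, c=M1/2=-2, d=(M2−M1)/(6·1)=2/3, b=Δ1−h1·(2M1+M2)/6=-11/3
t_q=3/2 → seg 0, τ=3/2; S=4+1/3·τ+0·τ²+-1/3·τ³=27/8

  seg 0: a=4 b=1/3 c=0 d=-1/3
  seg 1: a=2 b=-11/3 c=-2 d=2/3
S(3/2) = 27/8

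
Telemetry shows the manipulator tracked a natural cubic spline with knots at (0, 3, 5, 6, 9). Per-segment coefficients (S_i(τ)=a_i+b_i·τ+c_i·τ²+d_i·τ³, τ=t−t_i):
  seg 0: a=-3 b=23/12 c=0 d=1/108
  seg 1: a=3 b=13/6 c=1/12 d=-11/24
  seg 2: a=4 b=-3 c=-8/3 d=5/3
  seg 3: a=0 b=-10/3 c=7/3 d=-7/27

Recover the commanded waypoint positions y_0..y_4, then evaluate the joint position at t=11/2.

y_0=-3 y_1=3 y_2=4 y_3=0 y_4=4
S(11/2) = 49/24

y_0 = S_0(0) = a_0 = -3
y_1 = S_1(0) = a_1 = 3
y_2 = S_2(0) = a_2 = 4
y_3 = S_3(0) = a_3 = 0
y_4 = S_3(3) = 4
t_q=11/2 is in segment 2 (τ=1/2); S_2(τ)=49/24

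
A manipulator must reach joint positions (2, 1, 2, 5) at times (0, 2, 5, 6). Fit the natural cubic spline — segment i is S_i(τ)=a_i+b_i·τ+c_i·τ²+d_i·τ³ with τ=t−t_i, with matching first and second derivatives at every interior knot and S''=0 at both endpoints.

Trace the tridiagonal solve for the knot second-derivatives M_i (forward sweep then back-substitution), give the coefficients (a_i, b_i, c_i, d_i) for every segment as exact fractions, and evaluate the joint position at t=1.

  seg 0: a=2 b=-197/426 c=0 d=-2/213
  seg 1: a=1 b=-245/426 c=-4/71 d=17/142
  seg 2: a=2 b=494/213 c=145/142 d=-145/426
S(1) = 217/142

Δ: Δ0=-1/2, Δ1=1/3, Δ2=3
row 1: diag=10, rhs=5; c'=3/10, d'=1/2
row 2: denom=8−3·3/10=71/10; d'=(16−3·1/2)/(71/10)=145/71
back: M2=145/71
back: M1=1/2−3/10·145/71=-8/71
M: M0=0, M1=-8/71, M2=145/71, M3=0
seg 0: a=2, c=M0/2=0, d=(M1−M0)/(6·2)=-2/213, b=Δ0−h0·(2M0+M1)/6=-197/426
seg 1: a=1, c=M1/2=-4/71, d=(M2−M1)/(6·3)=17/142, b=Δ1−h1·(2M1+M2)/6=-245/426
seg 2: a=2, c=M2/2=145/142, d=(M3−M2)/(6·1)=-145/426, b=Δ2−h2·(2M2+M3)/6=494/213
t_q=1 → seg 0, τ=1; S=2+-197/426·τ+0·τ²+-2/213·τ³=217/142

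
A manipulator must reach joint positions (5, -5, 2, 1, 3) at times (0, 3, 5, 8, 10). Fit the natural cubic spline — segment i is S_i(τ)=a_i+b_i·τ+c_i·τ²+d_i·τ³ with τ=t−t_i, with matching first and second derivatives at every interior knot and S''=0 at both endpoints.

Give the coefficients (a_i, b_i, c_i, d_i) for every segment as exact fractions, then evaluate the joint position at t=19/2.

Δ: Δ0=-10/3, Δ1=7/2, Δ2=-1/3, Δ3=1
row 1: diag=10, rhs=41; c'=1/5, d'=41/10
row 2: denom=10−2·1/5=48/5; d'=(-23−2·41/10)/(48/5)=-13/4
row 3: denom=10−3·5/16=145/16; d'=(8−3·-13/4)/(145/16)=284/145
back: M3=284/145
back: M2=-13/4−5/16·284/145=-112/29
back: M1=41/10−1/5·-112/29=1413/290
M: M0=0, M1=1413/290, M2=-112/29, M3=284/145, M4=0
seg 0: a=5, c=M0/2=0, d=(M1−M0)/(6·3)=157/580, b=Δ0−h0·(2M0+M1)/6=-10039/1740
seg 1: a=-5, c=M1/2=1413/580, d=(M2−M1)/(6·2)=-2533/3480, b=Δ1−h1·(2M1+M2)/6=1339/870
seg 2: a=2, c=M2/2=-56/29, d=(M3−M2)/(6·3)=422/1305, b=Δ2−h2·(2M2+M3)/6=1109/435
seg 3: a=1, c=M3/2=142/145, d=(M4−M3)/(6·2)=-71/435, b=Δ3−h3·(2M3+M4)/6=-133/435
t_q=19/2 → seg 3, τ=3/2; S=1+-133/435·τ+142/145·τ²+-71/435·τ³=509/232

  seg 0: a=5 b=-10039/1740 c=0 d=157/580
  seg 1: a=-5 b=1339/870 c=1413/580 d=-2533/3480
  seg 2: a=2 b=1109/435 c=-56/29 d=422/1305
  seg 3: a=1 b=-133/435 c=142/145 d=-71/435
S(19/2) = 509/232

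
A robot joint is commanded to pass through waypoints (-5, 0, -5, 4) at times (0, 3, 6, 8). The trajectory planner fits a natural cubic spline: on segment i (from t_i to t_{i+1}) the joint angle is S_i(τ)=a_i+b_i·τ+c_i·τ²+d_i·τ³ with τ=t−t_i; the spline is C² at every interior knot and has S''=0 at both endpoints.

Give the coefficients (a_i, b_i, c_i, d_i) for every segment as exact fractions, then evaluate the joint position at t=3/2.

  seg 0: a=-5 b=227/74 c=0 d=-311/1998
  seg 1: a=0 b=-42/37 c=-311/222 d=815/1998
  seg 2: a=-5 b=109/74 c=84/37 d=-14/37
S(3/2) = -547/592

Δ: Δ0=5/3, Δ1=-5/3, Δ2=9/2
row 1: diag=12, rhs=-20; c'=1/4, d'=-5/3
row 2: denom=10−3·1/4=37/4; d'=(37−3·-5/3)/(37/4)=168/37
back: M2=168/37
back: M1=-5/3−1/4·168/37=-311/111
M: M0=0, M1=-311/111, M2=168/37, M3=0
seg 0: a=-5, c=M0/2=0, d=(M1−M0)/(6·3)=-311/1998, b=Δ0−h0·(2M0+M1)/6=227/74
seg 1: a=0, c=M1/2=-311/222, d=(M2−M1)/(6·3)=815/1998, b=Δ1−h1·(2M1+M2)/6=-42/37
seg 2: a=-5, c=M2/2=84/37, d=(M3−M2)/(6·2)=-14/37, b=Δ2−h2·(2M2+M3)/6=109/74
t_q=3/2 → seg 0, τ=3/2; S=-5+227/74·τ+0·τ²+-311/1998·τ³=-547/592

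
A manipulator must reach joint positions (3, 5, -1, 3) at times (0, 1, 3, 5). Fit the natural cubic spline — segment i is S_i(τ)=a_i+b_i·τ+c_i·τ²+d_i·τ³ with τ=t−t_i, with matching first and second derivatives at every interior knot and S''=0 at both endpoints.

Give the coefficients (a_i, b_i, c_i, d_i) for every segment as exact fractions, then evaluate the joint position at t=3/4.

Δ: Δ0=2, Δ1=-3, Δ2=2
row 1: diag=6, rhs=-30; c'=1/3, d'=-5
row 2: denom=8−2·1/3=22/3; d'=(30−2·-5)/(22/3)=60/11
back: M2=60/11
back: M1=-5−1/3·60/11=-75/11
M: M0=0, M1=-75/11, M2=60/11, M3=0
seg 0: a=3, c=M0/2=0, d=(M1−M0)/(6·1)=-25/22, b=Δ0−h0·(2M0+M1)/6=69/22
seg 1: a=5, c=M1/2=-75/22, d=(M2−M1)/(6·2)=45/44, b=Δ1−h1·(2M1+M2)/6=-3/11
seg 2: a=-1, c=M2/2=30/11, d=(M3−M2)/(6·2)=-5/11, b=Δ2−h2·(2M2+M3)/6=-18/11
t_q=3/4 → seg 0, τ=3/4; S=3+69/22·τ+0·τ²+-25/22·τ³=6861/1408

  seg 0: a=3 b=69/22 c=0 d=-25/22
  seg 1: a=5 b=-3/11 c=-75/22 d=45/44
  seg 2: a=-1 b=-18/11 c=30/11 d=-5/11
S(3/4) = 6861/1408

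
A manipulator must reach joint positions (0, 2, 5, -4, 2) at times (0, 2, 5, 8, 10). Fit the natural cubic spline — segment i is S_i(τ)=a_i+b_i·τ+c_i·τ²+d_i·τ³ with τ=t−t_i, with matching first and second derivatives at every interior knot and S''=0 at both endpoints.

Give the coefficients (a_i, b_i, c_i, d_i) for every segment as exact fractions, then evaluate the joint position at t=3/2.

Δ: Δ0=1, Δ1=1, Δ2=-3, Δ3=3
row 1: diag=10, rhs=0; c'=3/10, d'=0
row 2: denom=12−3·3/10=111/10; d'=(-24−3·0)/(111/10)=-80/37
row 3: denom=10−3·10/37=340/37; d'=(36−3·-80/37)/(340/37)=393/85
back: M3=393/85
back: M2=-80/37−10/37·393/85=-58/17
back: M1=0−3/10·-58/17=87/85
M: M0=0, M1=87/85, M2=-58/17, M3=393/85, M4=0
seg 0: a=0, c=M0/2=0, d=(M1−M0)/(6·2)=29/340, b=Δ0−h0·(2M0+M1)/6=56/85
seg 1: a=2, c=M1/2=87/170, d=(M2−M1)/(6·3)=-377/1530, b=Δ1−h1·(2M1+M2)/6=143/85
seg 2: a=5, c=M2/2=-29/17, d=(M3−M2)/(6·3)=683/1530, b=Δ2−h2·(2M2+M3)/6=-19/10
seg 3: a=-4, c=M3/2=393/170, d=(M4−M3)/(6·2)=-131/340, b=Δ3−h3·(2M3+M4)/6=-7/85
t_q=3/2 → seg 0, τ=3/2; S=0+56/85·τ+0·τ²+29/340·τ³=3471/2720

  seg 0: a=0 b=56/85 c=0 d=29/340
  seg 1: a=2 b=143/85 c=87/170 d=-377/1530
  seg 2: a=5 b=-19/10 c=-29/17 d=683/1530
  seg 3: a=-4 b=-7/85 c=393/170 d=-131/340
S(3/2) = 3471/2720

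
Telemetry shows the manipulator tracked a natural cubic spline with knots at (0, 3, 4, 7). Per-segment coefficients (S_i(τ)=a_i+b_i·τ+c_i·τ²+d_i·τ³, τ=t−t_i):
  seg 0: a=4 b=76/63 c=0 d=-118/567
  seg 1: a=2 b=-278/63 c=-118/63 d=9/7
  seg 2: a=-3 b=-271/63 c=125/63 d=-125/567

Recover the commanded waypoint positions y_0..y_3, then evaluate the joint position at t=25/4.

y_0 = S_0(0) = a_0 = 4
y_1 = S_1(0) = a_1 = 2
y_2 = S_2(0) = a_2 = -3
y_3 = S_2(3) = -4
t_q=25/4 is in segment 2 (τ=9/4); S_2(τ)=-2305/448

y_0=4 y_1=2 y_2=-3 y_3=-4
S(25/4) = -2305/448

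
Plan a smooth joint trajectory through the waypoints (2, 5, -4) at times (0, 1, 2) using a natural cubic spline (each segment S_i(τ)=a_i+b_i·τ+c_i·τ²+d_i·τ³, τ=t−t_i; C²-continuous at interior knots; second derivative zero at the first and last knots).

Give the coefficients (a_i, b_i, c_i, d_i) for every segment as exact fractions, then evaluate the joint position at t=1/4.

  seg 0: a=2 b=6 c=0 d=-3
  seg 1: a=5 b=-3 c=-9 d=3
S(1/4) = 221/64

Δ: Δ0=3, Δ1=-9
row 1: diag=4, rhs=-72; c'=1/4, d'=-18
back: M1=-18
M: M0=0, M1=-18, M2=0
seg 0: a=2, c=M0/2=0, d=(M1−M0)/(6·1)=-3, b=Δ0−h0·(2M0+M1)/6=6
seg 1: a=5, c=M1/2=-9, d=(M2−M1)/(6·1)=3, b=Δ1−h1·(2M1+M2)/6=-3
t_q=1/4 → seg 0, τ=1/4; S=2+6·τ+0·τ²+-3·τ³=221/64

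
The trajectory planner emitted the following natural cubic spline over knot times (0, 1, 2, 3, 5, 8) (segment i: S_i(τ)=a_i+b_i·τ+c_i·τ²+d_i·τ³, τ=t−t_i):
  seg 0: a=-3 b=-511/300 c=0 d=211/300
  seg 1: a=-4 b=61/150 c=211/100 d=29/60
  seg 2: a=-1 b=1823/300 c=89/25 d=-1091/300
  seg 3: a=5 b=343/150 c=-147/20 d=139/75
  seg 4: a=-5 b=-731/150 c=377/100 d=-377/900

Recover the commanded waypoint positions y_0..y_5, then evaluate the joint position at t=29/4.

y_0 = S_0(0) = a_0 = -3
y_1 = S_1(0) = a_1 = -4
y_2 = S_2(0) = a_2 = -1
y_3 = S_3(0) = a_3 = 5
y_4 = S_4(0) = a_4 = -5
y_5 = S_4(3) = 3
t_q=29/4 is in segment 4 (τ=9/4); S_4(τ)=-2113/1280

y_0=-3 y_1=-4 y_2=-1 y_3=5 y_4=-5 y_5=3
S(29/4) = -2113/1280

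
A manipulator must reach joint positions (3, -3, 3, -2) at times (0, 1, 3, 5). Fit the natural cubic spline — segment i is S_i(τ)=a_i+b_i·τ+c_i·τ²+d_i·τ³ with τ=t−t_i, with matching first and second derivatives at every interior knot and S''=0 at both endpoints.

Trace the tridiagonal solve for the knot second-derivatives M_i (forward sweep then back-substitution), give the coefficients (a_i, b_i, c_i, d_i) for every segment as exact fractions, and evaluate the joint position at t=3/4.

  seg 0: a=3 b=-347/44 c=0 d=83/44
  seg 1: a=-3 b=-49/22 c=249/44 d=-67/44
  seg 2: a=3 b=47/22 c=-153/44 d=51/88
S(3/4) = -5967/2816

Δ: Δ0=-6, Δ1=3, Δ2=-5/2
row 1: diag=6, rhs=54; c'=1/3, d'=9
row 2: denom=8−2·1/3=22/3; d'=(-33−2·9)/(22/3)=-153/22
back: M2=-153/22
back: M1=9−1/3·-153/22=249/22
M: M0=0, M1=249/22, M2=-153/22, M3=0
seg 0: a=3, c=M0/2=0, d=(M1−M0)/(6·1)=83/44, b=Δ0−h0·(2M0+M1)/6=-347/44
seg 1: a=-3, c=M1/2=249/44, d=(M2−M1)/(6·2)=-67/44, b=Δ1−h1·(2M1+M2)/6=-49/22
seg 2: a=3, c=M2/2=-153/44, d=(M3−M2)/(6·2)=51/88, b=Δ2−h2·(2M2+M3)/6=47/22
t_q=3/4 → seg 0, τ=3/4; S=3+-347/44·τ+0·τ²+83/44·τ³=-5967/2816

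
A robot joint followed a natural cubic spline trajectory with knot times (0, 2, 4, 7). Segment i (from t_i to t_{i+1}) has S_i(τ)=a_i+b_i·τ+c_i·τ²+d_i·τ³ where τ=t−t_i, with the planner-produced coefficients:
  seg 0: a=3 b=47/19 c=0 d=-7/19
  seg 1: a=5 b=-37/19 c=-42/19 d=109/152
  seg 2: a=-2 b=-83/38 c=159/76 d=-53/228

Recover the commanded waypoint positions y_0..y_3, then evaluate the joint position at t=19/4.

y_0=3 y_1=5 y_2=-2 y_3=4
S(19/4) = -12449/4864

y_0 = S_0(0) = a_0 = 3
y_1 = S_1(0) = a_1 = 5
y_2 = S_2(0) = a_2 = -2
y_3 = S_2(3) = 4
t_q=19/4 is in segment 2 (τ=3/4); S_2(τ)=-12449/4864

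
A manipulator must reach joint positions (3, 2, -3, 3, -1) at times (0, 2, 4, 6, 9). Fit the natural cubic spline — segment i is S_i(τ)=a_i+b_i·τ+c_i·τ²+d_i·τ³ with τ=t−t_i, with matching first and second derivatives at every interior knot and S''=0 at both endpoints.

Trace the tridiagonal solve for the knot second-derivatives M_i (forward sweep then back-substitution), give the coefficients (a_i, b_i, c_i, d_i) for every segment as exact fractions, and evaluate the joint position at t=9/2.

Δ: Δ0=-1/2, Δ1=-5/2, Δ2=3, Δ3=-4/3
row 1: diag=8, rhs=-12; c'=1/4, d'=-3/2
row 2: denom=8−2·1/4=15/2; d'=(33−2·-3/2)/(15/2)=24/5
row 3: denom=10−2·4/15=142/15; d'=(-26−2·24/5)/(142/15)=-267/71
back: M3=-267/71
back: M2=24/5−4/15·-267/71=412/71
back: M1=-3/2−1/4·412/71=-419/142
M: M0=0, M1=-419/142, M2=412/71, M3=-267/71, M4=0
seg 0: a=3, c=M0/2=0, d=(M1−M0)/(6·2)=-419/1704, b=Δ0−h0·(2M0+M1)/6=103/213
seg 1: a=2, c=M1/2=-419/284, d=(M2−M1)/(6·2)=1243/1704, b=Δ1−h1·(2M1+M2)/6=-1051/426
seg 2: a=-3, c=M2/2=206/71, d=(M3−M2)/(6·2)=-679/852, b=Δ2−h2·(2M2+M3)/6=82/213
seg 3: a=3, c=M3/2=-267/142, d=(M4−M3)/(6·3)=89/426, b=Δ3−h3·(2M3+M4)/6=517/213
t_q=9/2 → seg 2, τ=1/2; S=-3+82/213·τ+206/71·τ²+-679/852·τ³=-4957/2272

  seg 0: a=3 b=103/213 c=0 d=-419/1704
  seg 1: a=2 b=-1051/426 c=-419/284 d=1243/1704
  seg 2: a=-3 b=82/213 c=206/71 d=-679/852
  seg 3: a=3 b=517/213 c=-267/142 d=89/426
S(9/2) = -4957/2272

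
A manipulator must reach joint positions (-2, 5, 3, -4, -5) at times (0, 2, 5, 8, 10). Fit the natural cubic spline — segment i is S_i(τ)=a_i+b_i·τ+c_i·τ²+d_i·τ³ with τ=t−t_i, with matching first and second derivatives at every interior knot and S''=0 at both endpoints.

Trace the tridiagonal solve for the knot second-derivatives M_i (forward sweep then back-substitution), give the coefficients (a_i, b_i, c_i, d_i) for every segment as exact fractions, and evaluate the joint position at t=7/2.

  seg 0: a=-2 b=727/170 c=0 d=-33/170
  seg 1: a=5 b=331/170 c=-99/85 d=449/4590
  seg 2: a=3 b=-12/5 c=-29/102 d=469/4590
  seg 3: a=-4 b=-229/170 c=54/85 d=-9/85
S(7/2) = 7657/1360

Δ: Δ0=7/2, Δ1=-2/3, Δ2=-7/3, Δ3=-1/2
row 1: diag=10, rhs=-25; c'=3/10, d'=-5/2
row 2: denom=12−3·3/10=111/10; d'=(-10−3·-5/2)/(111/10)=-25/111
row 3: denom=10−3·10/37=340/37; d'=(11−3·-25/111)/(340/37)=108/85
back: M3=108/85
back: M2=-25/111−10/37·108/85=-29/51
back: M1=-5/2−3/10·-29/51=-198/85
M: M0=0, M1=-198/85, M2=-29/51, M3=108/85, M4=0
seg 0: a=-2, c=M0/2=0, d=(M1−M0)/(6·2)=-33/170, b=Δ0−h0·(2M0+M1)/6=727/170
seg 1: a=5, c=M1/2=-99/85, d=(M2−M1)/(6·3)=449/4590, b=Δ1−h1·(2M1+M2)/6=331/170
seg 2: a=3, c=M2/2=-29/102, d=(M3−M2)/(6·3)=469/4590, b=Δ2−h2·(2M2+M3)/6=-12/5
seg 3: a=-4, c=M3/2=54/85, d=(M4−M3)/(6·2)=-9/85, b=Δ3−h3·(2M3+M4)/6=-229/170
t_q=7/2 → seg 1, τ=3/2; S=5+331/170·τ+-99/85·τ²+449/4590·τ³=7657/1360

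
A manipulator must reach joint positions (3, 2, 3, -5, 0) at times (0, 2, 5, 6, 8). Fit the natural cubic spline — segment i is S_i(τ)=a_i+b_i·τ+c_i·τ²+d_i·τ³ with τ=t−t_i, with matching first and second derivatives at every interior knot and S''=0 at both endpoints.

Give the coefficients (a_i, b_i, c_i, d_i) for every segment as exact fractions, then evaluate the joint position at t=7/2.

Δ: Δ0=-1/2, Δ1=1/3, Δ2=-8, Δ3=5/2
row 1: diag=10, rhs=5; c'=3/10, d'=1/2
row 2: denom=8−3·3/10=71/10; d'=(-50−3·1/2)/(71/10)=-515/71
row 3: denom=6−1·10/71=416/71; d'=(63−1·-515/71)/(416/71)=1247/104
back: M3=1247/104
back: M2=-515/71−10/71·1247/104=-465/52
back: M1=1/2−3/10·-465/52=331/104
M: M0=0, M1=331/104, M2=-465/52, M3=1247/104, M4=0
seg 0: a=3, c=M0/2=0, d=(M1−M0)/(6·2)=331/1248, b=Δ0−h0·(2M0+M1)/6=-487/312
seg 1: a=2, c=M1/2=331/208, d=(M2−M1)/(6·3)=-97/144, b=Δ1−h1·(2M1+M2)/6=253/156
seg 2: a=3, c=M2/2=-465/104, d=(M3−M2)/(6·1)=2177/624, b=Δ2−h2·(2M2+M3)/6=-4379/624
seg 3: a=-5, c=M3/2=1247/208, d=(M4−M3)/(6·2)=-1247/1248, b=Δ3−h3·(2M3+M4)/6=-857/156
t_q=7/2 → seg 1, τ=3/2; S=2+253/156·τ+331/208·τ²+-97/144·τ³=9551/1664

  seg 0: a=3 b=-487/312 c=0 d=331/1248
  seg 1: a=2 b=253/156 c=331/208 d=-97/144
  seg 2: a=3 b=-4379/624 c=-465/104 d=2177/624
  seg 3: a=-5 b=-857/156 c=1247/208 d=-1247/1248
S(7/2) = 9551/1664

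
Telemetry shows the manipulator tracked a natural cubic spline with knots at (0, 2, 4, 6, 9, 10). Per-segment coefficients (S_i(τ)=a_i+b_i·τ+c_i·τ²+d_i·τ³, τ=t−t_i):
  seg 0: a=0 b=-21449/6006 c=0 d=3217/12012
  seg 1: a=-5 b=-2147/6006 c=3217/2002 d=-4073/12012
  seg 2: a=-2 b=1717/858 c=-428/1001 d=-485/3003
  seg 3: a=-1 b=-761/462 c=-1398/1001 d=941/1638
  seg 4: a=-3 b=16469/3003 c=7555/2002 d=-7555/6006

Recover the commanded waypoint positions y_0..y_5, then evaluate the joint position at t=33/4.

y_0=0 y_1=-5 y_2=-2 y_3=-1 y_4=-3 y_5=5
S(33/4) = -670465/128128

y_0 = S_0(0) = a_0 = 0
y_1 = S_1(0) = a_1 = -5
y_2 = S_2(0) = a_2 = -2
y_3 = S_3(0) = a_3 = -1
y_4 = S_4(0) = a_4 = -3
y_5 = S_4(1) = 5
t_q=33/4 is in segment 3 (τ=9/4); S_3(τ)=-670465/128128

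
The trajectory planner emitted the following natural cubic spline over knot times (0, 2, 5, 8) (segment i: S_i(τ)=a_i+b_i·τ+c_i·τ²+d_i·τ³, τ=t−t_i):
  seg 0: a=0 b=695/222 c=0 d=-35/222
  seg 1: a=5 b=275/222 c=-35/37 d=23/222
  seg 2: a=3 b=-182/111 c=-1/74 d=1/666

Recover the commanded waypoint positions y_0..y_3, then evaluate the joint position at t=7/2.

y_0=0 y_1=5 y_2=3 y_3=-2
S(7/2) = 3007/592

y_0 = S_0(0) = a_0 = 0
y_1 = S_1(0) = a_1 = 5
y_2 = S_2(0) = a_2 = 3
y_3 = S_2(3) = -2
t_q=7/2 is in segment 1 (τ=3/2); S_1(τ)=3007/592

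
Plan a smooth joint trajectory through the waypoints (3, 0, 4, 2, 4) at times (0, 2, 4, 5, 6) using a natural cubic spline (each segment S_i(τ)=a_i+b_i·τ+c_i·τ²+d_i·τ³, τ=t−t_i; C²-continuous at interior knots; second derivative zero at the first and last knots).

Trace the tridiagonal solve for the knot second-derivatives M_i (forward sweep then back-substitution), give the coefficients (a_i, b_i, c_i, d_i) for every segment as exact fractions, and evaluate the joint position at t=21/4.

Δ: Δ0=-3/2, Δ1=2, Δ2=-2, Δ3=2
row 1: diag=8, rhs=21; c'=1/4, d'=21/8
row 2: denom=6−2·1/4=11/2; d'=(-24−2·21/8)/(11/2)=-117/22
row 3: denom=4−1·2/11=42/11; d'=(24−1·-117/22)/(42/11)=215/28
back: M3=215/28
back: M2=-117/22−2/11·215/28=-47/7
back: M1=21/8−1/4·-47/7=241/56
M: M0=0, M1=241/56, M2=-47/7, M3=215/28, M4=0
seg 0: a=3, c=M0/2=0, d=(M1−M0)/(6·2)=241/672, b=Δ0−h0·(2M0+M1)/6=-493/168
seg 1: a=0, c=M1/2=241/112, d=(M2−M1)/(6·2)=-617/672, b=Δ1−h1·(2M1+M2)/6=115/84
seg 2: a=4, c=M2/2=-47/14, d=(M3−M2)/(6·1)=403/168, b=Δ2−h2·(2M2+M3)/6=-25/24
seg 3: a=2, c=M3/2=215/56, d=(M4−M3)/(6·1)=-215/168, b=Δ3−h3·(2M3+M4)/6=-47/84
t_q=21/4 → seg 3, τ=1/4; S=2+-47/84·τ+215/56·τ²+-215/168·τ³=1065/512

  seg 0: a=3 b=-493/168 c=0 d=241/672
  seg 1: a=0 b=115/84 c=241/112 d=-617/672
  seg 2: a=4 b=-25/24 c=-47/14 d=403/168
  seg 3: a=2 b=-47/84 c=215/56 d=-215/168
S(21/4) = 1065/512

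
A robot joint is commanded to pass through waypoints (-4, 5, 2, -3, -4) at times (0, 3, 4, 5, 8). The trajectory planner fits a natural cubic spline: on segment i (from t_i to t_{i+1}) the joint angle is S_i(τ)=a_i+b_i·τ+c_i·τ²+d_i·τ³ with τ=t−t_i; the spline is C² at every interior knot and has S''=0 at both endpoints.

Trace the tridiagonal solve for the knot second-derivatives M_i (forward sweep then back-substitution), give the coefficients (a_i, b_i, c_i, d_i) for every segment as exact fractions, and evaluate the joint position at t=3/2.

Δ: Δ0=3, Δ1=-3, Δ2=-5, Δ3=-1/3
row 1: diag=8, rhs=-36; c'=1/8, d'=-9/2
row 2: denom=4−1·1/8=31/8; d'=(-12−1·-9/2)/(31/8)=-60/31
row 3: denom=8−1·8/31=240/31; d'=(28−1·-60/31)/(240/31)=58/15
back: M3=58/15
back: M2=-60/31−8/31·58/15=-44/15
back: M1=-9/2−1/8·-44/15=-62/15
M: M0=0, M1=-62/15, M2=-44/15, M3=58/15, M4=0
seg 0: a=-4, c=M0/2=0, d=(M1−M0)/(6·3)=-31/135, b=Δ0−h0·(2M0+M1)/6=76/15
seg 1: a=5, c=M1/2=-31/15, d=(M2−M1)/(6·1)=1/5, b=Δ1−h1·(2M1+M2)/6=-17/15
seg 2: a=2, c=M2/2=-22/15, d=(M3−M2)/(6·1)=17/15, b=Δ2−h2·(2M2+M3)/6=-14/3
seg 3: a=-3, c=M3/2=29/15, d=(M4−M3)/(6·3)=-29/135, b=Δ3−h3·(2M3+M4)/6=-21/5
t_q=3/2 → seg 0, τ=3/2; S=-4+76/15·τ+0·τ²+-31/135·τ³=113/40

  seg 0: a=-4 b=76/15 c=0 d=-31/135
  seg 1: a=5 b=-17/15 c=-31/15 d=1/5
  seg 2: a=2 b=-14/3 c=-22/15 d=17/15
  seg 3: a=-3 b=-21/5 c=29/15 d=-29/135
S(3/2) = 113/40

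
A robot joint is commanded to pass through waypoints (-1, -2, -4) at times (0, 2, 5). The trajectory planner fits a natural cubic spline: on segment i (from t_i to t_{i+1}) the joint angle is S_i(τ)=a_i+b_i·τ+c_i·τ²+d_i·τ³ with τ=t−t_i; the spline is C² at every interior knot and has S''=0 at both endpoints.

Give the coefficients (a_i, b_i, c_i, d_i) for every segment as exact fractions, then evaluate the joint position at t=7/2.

Δ: Δ0=-1/2, Δ1=-2/3
row 1: diag=10, rhs=-1; c'=3/10, d'=-1/10
back: M1=-1/10
M: M0=0, M1=-1/10, M2=0
seg 0: a=-1, c=M0/2=0, d=(M1−M0)/(6·2)=-1/120, b=Δ0−h0·(2M0+M1)/6=-7/15
seg 1: a=-2, c=M1/2=-1/20, d=(M2−M1)/(6·3)=1/180, b=Δ1−h1·(2M1+M2)/6=-17/30
t_q=7/2 → seg 1, τ=3/2; S=-2+-17/30·τ+-1/20·τ²+1/180·τ³=-471/160

  seg 0: a=-1 b=-7/15 c=0 d=-1/120
  seg 1: a=-2 b=-17/30 c=-1/20 d=1/180
S(7/2) = -471/160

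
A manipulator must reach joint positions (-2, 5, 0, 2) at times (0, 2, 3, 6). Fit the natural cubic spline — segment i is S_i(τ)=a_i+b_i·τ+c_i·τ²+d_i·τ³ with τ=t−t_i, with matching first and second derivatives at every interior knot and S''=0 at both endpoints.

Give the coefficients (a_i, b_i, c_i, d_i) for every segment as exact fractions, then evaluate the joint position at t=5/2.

  seg 0: a=-2 b=1871/282 c=0 d=-221/282
  seg 1: a=5 b=-781/282 c=-221/47 d=697/282
  seg 2: a=0 b=-671/141 c=255/94 d=-85/282
S(5/2) = 2067/752

Δ: Δ0=7/2, Δ1=-5, Δ2=2/3
row 1: diag=6, rhs=-51; c'=1/6, d'=-17/2
row 2: denom=8−1·1/6=47/6; d'=(34−1·-17/2)/(47/6)=255/47
back: M2=255/47
back: M1=-17/2−1/6·255/47=-442/47
M: M0=0, M1=-442/47, M2=255/47, M3=0
seg 0: a=-2, c=M0/2=0, d=(M1−M0)/(6·2)=-221/282, b=Δ0−h0·(2M0+M1)/6=1871/282
seg 1: a=5, c=M1/2=-221/47, d=(M2−M1)/(6·1)=697/282, b=Δ1−h1·(2M1+M2)/6=-781/282
seg 2: a=0, c=M2/2=255/94, d=(M3−M2)/(6·3)=-85/282, b=Δ2−h2·(2M2+M3)/6=-671/141
t_q=5/2 → seg 1, τ=1/2; S=5+-781/282·τ+-221/47·τ²+697/282·τ³=2067/752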